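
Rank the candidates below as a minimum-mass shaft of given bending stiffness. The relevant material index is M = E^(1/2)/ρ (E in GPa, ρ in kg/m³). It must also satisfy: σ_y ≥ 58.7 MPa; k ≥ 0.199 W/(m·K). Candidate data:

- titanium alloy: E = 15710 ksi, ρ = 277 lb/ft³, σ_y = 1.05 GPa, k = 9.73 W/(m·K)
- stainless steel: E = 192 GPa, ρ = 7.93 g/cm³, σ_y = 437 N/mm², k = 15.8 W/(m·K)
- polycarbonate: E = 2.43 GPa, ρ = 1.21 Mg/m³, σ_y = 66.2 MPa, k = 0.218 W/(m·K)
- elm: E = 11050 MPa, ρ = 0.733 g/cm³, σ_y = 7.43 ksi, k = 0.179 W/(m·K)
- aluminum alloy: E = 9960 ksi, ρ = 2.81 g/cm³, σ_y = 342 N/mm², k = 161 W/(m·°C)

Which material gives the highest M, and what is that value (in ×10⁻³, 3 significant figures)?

Screen on constraints: σ_y ≥ 58.7 MPa; k ≥ 0.199 W/(m·K). Survivors: titanium alloy, stainless steel, polycarbonate, aluminum alloy.
Convert each candidate to consistent units, then evaluate M:
  titanium alloy: E = 108.3 GPa, ρ = 4437 kg/m³
  stainless steel: E = 192.0 GPa, ρ = 7930 kg/m³
  polycarbonate: E = 2.430 GPa, ρ = 1210 kg/m³
  aluminum alloy: E = 68.67 GPa, ρ = 2810 kg/m³
  aluminum alloy: M = 2.95×10⁻³
  titanium alloy: M = 2.35×10⁻³
  stainless steel: M = 1.75×10⁻³
  polycarbonate: M = 1.29×10⁻³
Aluminum alloy has the largest M.

aluminum alloy, M = 2.95×10⁻³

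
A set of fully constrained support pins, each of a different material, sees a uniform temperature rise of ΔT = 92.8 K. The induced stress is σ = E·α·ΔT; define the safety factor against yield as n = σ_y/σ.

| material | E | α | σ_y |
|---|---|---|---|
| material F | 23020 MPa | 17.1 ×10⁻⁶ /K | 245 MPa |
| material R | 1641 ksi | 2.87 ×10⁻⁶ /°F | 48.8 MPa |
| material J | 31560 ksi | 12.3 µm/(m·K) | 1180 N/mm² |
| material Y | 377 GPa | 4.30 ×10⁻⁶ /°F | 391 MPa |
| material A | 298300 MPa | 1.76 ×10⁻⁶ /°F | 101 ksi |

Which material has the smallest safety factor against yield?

material Y

In consistent units (E in GPa, α in ×10⁻⁶/K, σ_y in MPa):
  material F: E = 23.02, α = 17.1, σ_y = 245.0 → σ = 36.5 MPa, n = 6.71
  material R: E = 11.31, α = 5.17, σ_y = 48.80 → σ = 5.42 MPa, n = 9.00
  material J: E = 217.6, α = 12.3, σ_y = 1180 → σ = 248 MPa, n = 4.75
  material Y: E = 377.0, α = 7.74, σ_y = 391.0 → σ = 271 MPa, n = 1.44
  material A: E = 298.3, α = 3.17, σ_y = 696.4 → σ = 87.7 MPa, n = 7.94
The minimum is material Y at n = 1.44.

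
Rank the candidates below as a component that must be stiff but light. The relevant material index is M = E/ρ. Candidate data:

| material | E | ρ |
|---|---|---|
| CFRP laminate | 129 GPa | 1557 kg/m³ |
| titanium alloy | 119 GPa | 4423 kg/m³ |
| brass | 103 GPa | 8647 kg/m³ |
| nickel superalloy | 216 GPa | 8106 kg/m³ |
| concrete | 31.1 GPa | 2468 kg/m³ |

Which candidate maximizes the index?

CFRP laminate

Computing M directly (units already consistent):
  CFRP laminate: M = 82.9 MN·m/kg
  titanium alloy: M = 26.9 MN·m/kg
  nickel superalloy: M = 26.6 MN·m/kg
  concrete: M = 12.6 MN·m/kg
  brass: M = 11.9 MN·m/kg
The maximum is for CFRP laminate.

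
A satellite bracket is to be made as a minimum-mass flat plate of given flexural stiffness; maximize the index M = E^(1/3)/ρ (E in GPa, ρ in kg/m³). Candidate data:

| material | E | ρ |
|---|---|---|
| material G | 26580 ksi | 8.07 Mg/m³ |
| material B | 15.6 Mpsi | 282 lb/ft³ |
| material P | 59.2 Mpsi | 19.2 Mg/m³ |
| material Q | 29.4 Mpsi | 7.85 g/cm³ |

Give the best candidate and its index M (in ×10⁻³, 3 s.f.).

In SI units:
  material G: E = 183.3 GPa, ρ = 8070 kg/m³
  material B: E = 107.6 GPa, ρ = 4517 kg/m³
  material P: E = 408.2 GPa, ρ = 19200 kg/m³
  material Q: E = 202.7 GPa, ρ = 7850 kg/m³
  material B: M = 1.05×10⁻³
  material Q: M = 0.748×10⁻³
  material G: M = 0.704×10⁻³
  material P: M = 0.386×10⁻³
Material B has the largest M.

material B, M = 1.05×10⁻³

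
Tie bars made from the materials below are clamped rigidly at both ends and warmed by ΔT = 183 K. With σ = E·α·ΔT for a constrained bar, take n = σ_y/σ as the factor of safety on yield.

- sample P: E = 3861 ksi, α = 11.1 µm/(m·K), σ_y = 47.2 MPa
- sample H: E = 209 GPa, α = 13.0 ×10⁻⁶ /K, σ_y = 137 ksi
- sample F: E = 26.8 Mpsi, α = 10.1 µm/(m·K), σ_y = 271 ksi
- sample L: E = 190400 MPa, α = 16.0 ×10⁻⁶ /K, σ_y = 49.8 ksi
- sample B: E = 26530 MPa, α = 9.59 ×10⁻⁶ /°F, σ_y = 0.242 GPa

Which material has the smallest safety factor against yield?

sample L

Converting E to GPa, α to ×10⁻⁶/K, σ_y to MPa, then σ and n for each:
  sample P: E = 26.62, α = 11.1, σ_y = 47.20 → σ = 54.1 MPa, n = 0.873
  sample H: E = 209.0, α = 13.0, σ_y = 944.6 → σ = 497 MPa, n = 1.90
  sample F: E = 184.8, α = 10.1, σ_y = 1868 → σ = 342 MPa, n = 5.47
  sample L: E = 190.4, α = 16.0, σ_y = 343.4 → σ = 557 MPa, n = 0.616
  sample B: E = 26.53, α = 17.3, σ_y = 242.0 → σ = 83.8 MPa, n = 2.89
The minimum is sample L at n = 0.616.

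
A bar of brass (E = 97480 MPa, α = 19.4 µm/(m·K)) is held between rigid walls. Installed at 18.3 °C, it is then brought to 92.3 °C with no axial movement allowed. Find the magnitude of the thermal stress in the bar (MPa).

140 MPa

E = 97480 MPa = 97.48 GPa.
ΔT = 74.00 K. Constrained thermal stress σ = E·α·ΔT = 97.48×10³ MPa × 19.4×10⁻⁶ × 74.00 = 140 MPa (compressive).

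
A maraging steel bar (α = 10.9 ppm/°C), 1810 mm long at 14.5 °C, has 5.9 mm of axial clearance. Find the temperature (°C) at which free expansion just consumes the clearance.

α·L₀·ΔT = 5.9 mm ⇒ ΔT = 5.9 / (10.9×10⁻⁶ × 1810.0) = 299.1 K.
T = 14.5 + 299.1 = 313.6 °C.

314 °C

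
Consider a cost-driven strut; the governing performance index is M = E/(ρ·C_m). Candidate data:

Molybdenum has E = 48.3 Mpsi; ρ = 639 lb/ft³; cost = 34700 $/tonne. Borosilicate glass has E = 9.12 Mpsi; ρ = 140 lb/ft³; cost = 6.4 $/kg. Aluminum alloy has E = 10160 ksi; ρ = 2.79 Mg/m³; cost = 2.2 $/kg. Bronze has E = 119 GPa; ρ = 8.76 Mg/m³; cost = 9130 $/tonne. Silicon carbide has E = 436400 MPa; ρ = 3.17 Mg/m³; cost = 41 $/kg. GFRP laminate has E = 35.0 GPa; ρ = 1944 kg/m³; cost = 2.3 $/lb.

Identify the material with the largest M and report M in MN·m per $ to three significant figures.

aluminum alloy, M = 11.4 MN·m per $

Normalizing units and computing the index:
  molybdenum: E = 333.0 GPa, ρ = 10240 kg/m³, cost = 34.70 $/kg
  borosilicate glass: E = 62.88 GPa, ρ = 2243 kg/m³, cost = 6.400 $/kg
  aluminum alloy: E = 70.05 GPa, ρ = 2790 kg/m³, cost = 2.200 $/kg
  bronze: E = 119.0 GPa, ρ = 8760 kg/m³, cost = 9.130 $/kg
  silicon carbide: E = 436.4 GPa, ρ = 3170 kg/m³, cost = 41.00 $/kg
  GFRP laminate: E = 35.00 GPa, ρ = 1944 kg/m³, cost = 5.071 $/kg
  aluminum alloy: M = 11.4 MN·m per $
  borosilicate glass: M = 4.38 MN·m per $
  GFRP laminate: M = 3.55 MN·m per $
  silicon carbide: M = 3.36 MN·m per $
  bronze: M = 1.49 MN·m per $
  molybdenum: M = 0.938 MN·m per $
The maximum is for aluminum alloy.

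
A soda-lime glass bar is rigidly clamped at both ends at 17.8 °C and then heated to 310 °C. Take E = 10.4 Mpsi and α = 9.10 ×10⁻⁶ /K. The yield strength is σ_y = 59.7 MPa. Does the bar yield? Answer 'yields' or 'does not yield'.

yields

E = 10.4 Mpsi = 71.71 GPa.
ΔT = 292.2 K. Constrained thermal stress σ = E·α·ΔT = 71.71×10³ MPa × 9.10×10⁻⁶ × 292.2 = 191 MPa (compressive).
Compare to σ_y = 59.7 MPa: σ ≥ σ_y, so it yields.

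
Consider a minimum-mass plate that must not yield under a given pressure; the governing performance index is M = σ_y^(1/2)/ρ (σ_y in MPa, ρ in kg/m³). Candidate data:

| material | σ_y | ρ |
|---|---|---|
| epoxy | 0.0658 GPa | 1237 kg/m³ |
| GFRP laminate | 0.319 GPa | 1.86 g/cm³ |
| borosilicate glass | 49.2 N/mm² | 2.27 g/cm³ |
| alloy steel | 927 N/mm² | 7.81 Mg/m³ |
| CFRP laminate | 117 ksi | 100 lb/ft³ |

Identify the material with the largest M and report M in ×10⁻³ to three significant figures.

Putting every candidate on a common basis:
  epoxy: σ_y = 65.80 MPa, ρ = 1237 kg/m³
  GFRP laminate: σ_y = 319.0 MPa, ρ = 1860 kg/m³
  borosilicate glass: σ_y = 49.20 MPa, ρ = 2270 kg/m³
  alloy steel: σ_y = 927.0 MPa, ρ = 7810 kg/m³
  CFRP laminate: σ_y = 806.7 MPa, ρ = 1602 kg/m³
  CFRP laminate: M = 17.7×10⁻³
  GFRP laminate: M = 9.60×10⁻³
  epoxy: M = 6.56×10⁻³
  alloy steel: M = 3.90×10⁻³
  borosilicate glass: M = 3.09×10⁻³
Highest index: CFRP laminate.

CFRP laminate, M = 17.7×10⁻³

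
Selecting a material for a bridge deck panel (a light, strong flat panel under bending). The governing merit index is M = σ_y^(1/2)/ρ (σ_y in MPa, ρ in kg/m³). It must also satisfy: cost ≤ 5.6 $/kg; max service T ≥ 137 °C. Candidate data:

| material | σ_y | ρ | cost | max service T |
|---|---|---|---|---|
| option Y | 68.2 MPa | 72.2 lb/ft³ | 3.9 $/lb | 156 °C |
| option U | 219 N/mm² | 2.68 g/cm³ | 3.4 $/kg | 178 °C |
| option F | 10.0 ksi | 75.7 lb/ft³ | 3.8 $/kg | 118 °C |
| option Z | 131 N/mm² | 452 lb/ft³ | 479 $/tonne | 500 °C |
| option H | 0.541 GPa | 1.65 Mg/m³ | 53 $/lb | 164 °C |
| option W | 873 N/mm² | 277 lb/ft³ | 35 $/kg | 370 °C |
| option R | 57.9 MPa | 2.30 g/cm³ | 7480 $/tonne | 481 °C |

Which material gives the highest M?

Screen on constraints: cost ≤ 5.6 $/kg; max service T ≥ 137 °C. Survivors: option U, option Z.
Normalizing units and computing the index:
  option U: σ_y = 219.0 MPa, ρ = 2680 kg/m³
  option Z: σ_y = 131.0 MPa, ρ = 7240 kg/m³
  option U: M = 5.52×10⁻³
  option Z: M = 1.58×10⁻³
The maximum is for option U.

option U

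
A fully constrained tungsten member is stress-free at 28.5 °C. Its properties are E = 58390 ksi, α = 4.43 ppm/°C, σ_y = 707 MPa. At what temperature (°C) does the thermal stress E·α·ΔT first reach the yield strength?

E = 58390 ksi = 402.6 GPa.
E·α·ΔT = 707.0 MPa ⇒ ΔT = 707.0 / (402.6×10³ × 4.43×10⁻⁶) = 396.4 K.
T = 28.5 + 396.4 = 424.9 °C.

425 °C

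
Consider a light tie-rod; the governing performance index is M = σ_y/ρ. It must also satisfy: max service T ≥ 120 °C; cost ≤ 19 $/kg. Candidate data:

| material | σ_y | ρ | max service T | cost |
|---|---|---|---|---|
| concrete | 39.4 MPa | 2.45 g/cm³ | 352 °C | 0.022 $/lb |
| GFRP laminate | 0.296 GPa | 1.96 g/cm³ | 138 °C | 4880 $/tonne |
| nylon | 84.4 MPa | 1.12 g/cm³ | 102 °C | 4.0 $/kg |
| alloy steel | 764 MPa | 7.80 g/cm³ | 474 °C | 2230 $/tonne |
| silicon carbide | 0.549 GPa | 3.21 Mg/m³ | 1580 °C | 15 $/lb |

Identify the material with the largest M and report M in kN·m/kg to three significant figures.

GFRP laminate, M = 151 kN·m/kg

Screen on constraints: max service T ≥ 120 °C; cost ≤ 19 $/kg. Survivors: concrete, GFRP laminate, alloy steel.
In SI units:
  concrete: σ_y = 39.40 MPa, ρ = 2450 kg/m³
  GFRP laminate: σ_y = 296.0 MPa, ρ = 1960 kg/m³
  alloy steel: σ_y = 764.0 MPa, ρ = 7800 kg/m³
  GFRP laminate: M = 151 kN·m/kg
  alloy steel: M = 97.9 kN·m/kg
  concrete: M = 16.1 kN·m/kg
GFRP laminate ranks first.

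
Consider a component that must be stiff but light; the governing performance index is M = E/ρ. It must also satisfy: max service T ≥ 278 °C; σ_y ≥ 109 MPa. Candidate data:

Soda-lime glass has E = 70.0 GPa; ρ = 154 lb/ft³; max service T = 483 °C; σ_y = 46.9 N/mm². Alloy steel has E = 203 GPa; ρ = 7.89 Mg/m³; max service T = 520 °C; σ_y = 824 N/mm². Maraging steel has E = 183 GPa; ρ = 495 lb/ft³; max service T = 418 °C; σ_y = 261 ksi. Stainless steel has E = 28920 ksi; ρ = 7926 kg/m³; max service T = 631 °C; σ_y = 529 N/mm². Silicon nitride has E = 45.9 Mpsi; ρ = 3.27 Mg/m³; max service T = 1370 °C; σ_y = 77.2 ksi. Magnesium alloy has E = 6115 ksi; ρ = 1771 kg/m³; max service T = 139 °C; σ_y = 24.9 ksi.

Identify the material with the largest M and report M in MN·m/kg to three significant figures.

silicon nitride, M = 96.8 MN·m/kg

Screen on constraints: max service T ≥ 278 °C; σ_y ≥ 109 MPa. Survivors: alloy steel, maraging steel, stainless steel, silicon nitride.
In SI units:
  alloy steel: E = 203.0 GPa, ρ = 7890 kg/m³
  maraging steel: E = 183.0 GPa, ρ = 7929 kg/m³
  stainless steel: E = 199.4 GPa, ρ = 7926 kg/m³
  silicon nitride: E = 316.5 GPa, ρ = 3270 kg/m³
  silicon nitride: M = 96.8 MN·m/kg
  alloy steel: M = 25.7 MN·m/kg
  stainless steel: M = 25.2 MN·m/kg
  maraging steel: M = 23.1 MN·m/kg
Highest index: silicon nitride.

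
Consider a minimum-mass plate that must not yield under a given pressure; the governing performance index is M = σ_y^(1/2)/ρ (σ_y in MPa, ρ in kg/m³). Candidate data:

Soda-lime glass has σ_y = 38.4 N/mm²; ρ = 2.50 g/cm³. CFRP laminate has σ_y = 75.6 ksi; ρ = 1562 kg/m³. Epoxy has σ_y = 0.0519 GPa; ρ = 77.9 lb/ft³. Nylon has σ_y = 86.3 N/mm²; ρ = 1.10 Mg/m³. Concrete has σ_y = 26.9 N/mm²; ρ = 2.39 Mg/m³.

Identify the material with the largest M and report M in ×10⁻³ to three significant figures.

CFRP laminate, M = 14.6×10⁻³

After converting to SI:
  soda-lime glass: σ_y = 38.40 MPa, ρ = 2500 kg/m³
  CFRP laminate: σ_y = 521.2 MPa, ρ = 1562 kg/m³
  epoxy: σ_y = 51.90 MPa, ρ = 1248 kg/m³
  nylon: σ_y = 86.30 MPa, ρ = 1100 kg/m³
  concrete: σ_y = 26.90 MPa, ρ = 2390 kg/m³
  CFRP laminate: M = 14.6×10⁻³
  nylon: M = 8.45×10⁻³
  epoxy: M = 5.77×10⁻³
  soda-lime glass: M = 2.48×10⁻³
  concrete: M = 2.17×10⁻³
Highest index: CFRP laminate.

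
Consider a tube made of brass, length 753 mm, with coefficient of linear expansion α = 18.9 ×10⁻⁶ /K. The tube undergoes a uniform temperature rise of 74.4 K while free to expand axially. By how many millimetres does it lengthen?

ΔL = α·L₀·ΔT = 18.9×10⁻⁶ × 753 mm × 74.40 K = 1.06 mm.

1.06 mm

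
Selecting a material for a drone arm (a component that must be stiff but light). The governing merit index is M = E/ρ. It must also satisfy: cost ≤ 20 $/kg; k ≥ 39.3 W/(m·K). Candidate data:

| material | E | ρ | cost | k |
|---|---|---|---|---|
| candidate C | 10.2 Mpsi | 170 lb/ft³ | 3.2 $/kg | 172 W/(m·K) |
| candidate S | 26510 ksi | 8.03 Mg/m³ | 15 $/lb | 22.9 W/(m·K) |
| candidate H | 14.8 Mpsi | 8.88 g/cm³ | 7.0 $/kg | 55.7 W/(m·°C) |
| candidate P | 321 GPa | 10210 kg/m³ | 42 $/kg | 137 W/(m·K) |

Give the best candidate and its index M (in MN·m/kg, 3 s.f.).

candidate C, M = 25.8 MN·m/kg

Screen on constraints: cost ≤ 20 $/kg; k ≥ 39.3 W/(m·K). Survivors: candidate C, candidate H.
Convert each candidate to consistent units, then evaluate M:
  candidate C: E = 70.33 GPa, ρ = 2723 kg/m³
  candidate H: E = 102.0 GPa, ρ = 8880 kg/m³
  candidate C: M = 25.8 MN·m/kg
  candidate H: M = 11.5 MN·m/kg
Candidate C ranks first.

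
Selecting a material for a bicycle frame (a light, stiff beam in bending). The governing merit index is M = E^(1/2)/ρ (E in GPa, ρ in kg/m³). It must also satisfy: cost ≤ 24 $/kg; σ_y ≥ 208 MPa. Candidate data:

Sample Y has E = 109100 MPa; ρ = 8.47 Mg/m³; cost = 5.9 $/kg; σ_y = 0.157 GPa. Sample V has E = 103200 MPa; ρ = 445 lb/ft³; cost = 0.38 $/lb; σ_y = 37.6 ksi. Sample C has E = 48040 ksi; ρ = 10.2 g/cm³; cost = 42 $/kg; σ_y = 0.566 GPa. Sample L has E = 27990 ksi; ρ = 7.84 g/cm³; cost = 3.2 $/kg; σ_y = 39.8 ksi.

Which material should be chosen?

sample L

Screen on constraints: cost ≤ 24 $/kg; σ_y ≥ 208 MPa. Survivors: sample V, sample L.
After converting to SI:
  sample V: E = 103.2 GPa, ρ = 7128 kg/m³
  sample L: E = 193.0 GPa, ρ = 7840 kg/m³
  sample L: M = 1.77×10⁻³
  sample V: M = 1.43×10⁻³
Highest index: sample L.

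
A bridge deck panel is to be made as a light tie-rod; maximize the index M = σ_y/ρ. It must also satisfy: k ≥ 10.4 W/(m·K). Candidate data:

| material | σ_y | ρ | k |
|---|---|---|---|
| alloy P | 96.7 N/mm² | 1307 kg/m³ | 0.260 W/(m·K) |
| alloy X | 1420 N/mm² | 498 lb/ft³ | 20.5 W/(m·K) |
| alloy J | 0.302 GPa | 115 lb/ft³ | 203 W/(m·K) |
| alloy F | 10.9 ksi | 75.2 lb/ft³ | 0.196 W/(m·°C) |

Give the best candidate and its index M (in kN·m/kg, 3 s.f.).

alloy X, M = 178 kN·m/kg

Screen on constraints: k ≥ 10.4 W/(m·K). Survivors: alloy X, alloy J.
After converting to SI:
  alloy X: σ_y = 1420 MPa, ρ = 7977 kg/m³
  alloy J: σ_y = 302.0 MPa, ρ = 1842 kg/m³
  alloy X: M = 178 kN·m/kg
  alloy J: M = 164 kN·m/kg
Alloy X has the largest M.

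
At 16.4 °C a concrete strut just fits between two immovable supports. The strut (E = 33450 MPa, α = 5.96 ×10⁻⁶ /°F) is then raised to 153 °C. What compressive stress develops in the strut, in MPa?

49.0 MPa

E = 33450 MPa = 33.45 GPa.
α = 5.96×10⁻⁶/°F × 9/5 = 10.7×10⁻⁶/K.
ΔT = 136.6 K. Constrained thermal stress σ = E·α·ΔT = 33.45×10³ MPa × 10.7×10⁻⁶ × 136.6 = 49.0 MPa (compressive).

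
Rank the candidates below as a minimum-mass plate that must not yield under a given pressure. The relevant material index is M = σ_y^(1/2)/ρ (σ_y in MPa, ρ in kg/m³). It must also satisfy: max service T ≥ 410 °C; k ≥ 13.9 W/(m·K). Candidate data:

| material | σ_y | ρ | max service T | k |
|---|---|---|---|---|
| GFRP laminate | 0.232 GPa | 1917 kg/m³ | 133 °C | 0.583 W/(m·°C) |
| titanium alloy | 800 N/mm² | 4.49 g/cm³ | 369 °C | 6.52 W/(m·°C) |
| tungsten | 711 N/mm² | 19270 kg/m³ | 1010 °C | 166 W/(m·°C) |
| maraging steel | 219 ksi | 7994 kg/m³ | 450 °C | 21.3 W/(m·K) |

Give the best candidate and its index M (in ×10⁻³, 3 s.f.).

maraging steel, M = 4.86×10⁻³

Screen on constraints: max service T ≥ 410 °C; k ≥ 13.9 W/(m·K). Survivors: tungsten, maraging steel.
Putting every candidate on a common basis:
  tungsten: σ_y = 711.0 MPa, ρ = 19270 kg/m³
  maraging steel: σ_y = 1510 MPa, ρ = 7994 kg/m³
  maraging steel: M = 4.86×10⁻³
  tungsten: M = 1.38×10⁻³
Maraging steel ranks first.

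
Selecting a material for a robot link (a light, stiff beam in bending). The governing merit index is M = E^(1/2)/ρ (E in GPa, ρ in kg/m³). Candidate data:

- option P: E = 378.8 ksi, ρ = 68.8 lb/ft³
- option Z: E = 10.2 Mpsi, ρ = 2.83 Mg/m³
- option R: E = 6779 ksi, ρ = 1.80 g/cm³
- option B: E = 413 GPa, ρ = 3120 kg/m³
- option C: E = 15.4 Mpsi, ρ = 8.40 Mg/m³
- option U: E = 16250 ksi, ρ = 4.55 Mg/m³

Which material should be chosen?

After converting to SI:
  option P: E = 2.612 GPa, ρ = 1102 kg/m³
  option Z: E = 70.33 GPa, ρ = 2830 kg/m³
  option R: E = 46.74 GPa, ρ = 1800 kg/m³
  option B: E = 413.0 GPa, ρ = 3120 kg/m³
  option C: E = 106.2 GPa, ρ = 8400 kg/m³
  option U: E = 112.0 GPa, ρ = 4550 kg/m³
  option B: M = 6.51×10⁻³
  option R: M = 3.80×10⁻³
  option Z: M = 2.96×10⁻³
  option U: M = 2.33×10⁻³
  option P: M = 1.47×10⁻³
  option C: M = 1.23×10⁻³
Highest index: option B.

option B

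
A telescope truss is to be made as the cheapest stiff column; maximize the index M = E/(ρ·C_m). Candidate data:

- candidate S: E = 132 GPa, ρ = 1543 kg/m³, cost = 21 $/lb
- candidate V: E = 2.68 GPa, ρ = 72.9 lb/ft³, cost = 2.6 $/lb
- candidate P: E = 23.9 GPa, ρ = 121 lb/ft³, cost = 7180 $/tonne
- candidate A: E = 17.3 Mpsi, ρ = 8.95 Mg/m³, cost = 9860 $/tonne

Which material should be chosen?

candidate S

In SI units:
  candidate S: E = 132.0 GPa, ρ = 1543 kg/m³, cost = 46.30 $/kg
  candidate V: E = 2.680 GPa, ρ = 1168 kg/m³, cost = 5.732 $/kg
  candidate P: E = 23.90 GPa, ρ = 1938 kg/m³, cost = 7.180 $/kg
  candidate A: E = 119.3 GPa, ρ = 8950 kg/m³, cost = 9.860 $/kg
  candidate S: M = 1.85 MN·m per $
  candidate P: M = 1.72 MN·m per $
  candidate A: M = 1.35 MN·m per $
  candidate V: M = 0.400 MN·m per $
Highest index: candidate S.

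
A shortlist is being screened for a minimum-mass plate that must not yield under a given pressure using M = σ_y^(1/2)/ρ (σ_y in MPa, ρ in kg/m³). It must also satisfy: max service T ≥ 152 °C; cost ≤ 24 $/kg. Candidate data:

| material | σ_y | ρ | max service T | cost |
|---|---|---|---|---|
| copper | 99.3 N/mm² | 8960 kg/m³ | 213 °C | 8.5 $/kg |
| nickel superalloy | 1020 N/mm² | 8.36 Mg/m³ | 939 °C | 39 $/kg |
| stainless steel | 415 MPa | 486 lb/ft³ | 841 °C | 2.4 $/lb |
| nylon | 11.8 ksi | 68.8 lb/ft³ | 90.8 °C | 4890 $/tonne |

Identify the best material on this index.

Screen on constraints: max service T ≥ 152 °C; cost ≤ 24 $/kg. Survivors: copper, stainless steel.
Normalizing units and computing the index:
  copper: σ_y = 99.30 MPa, ρ = 8960 kg/m³
  stainless steel: σ_y = 415.0 MPa, ρ = 7785 kg/m³
  stainless steel: M = 2.62×10⁻³
  copper: M = 1.11×10⁻³
Stainless steel ranks first.

stainless steel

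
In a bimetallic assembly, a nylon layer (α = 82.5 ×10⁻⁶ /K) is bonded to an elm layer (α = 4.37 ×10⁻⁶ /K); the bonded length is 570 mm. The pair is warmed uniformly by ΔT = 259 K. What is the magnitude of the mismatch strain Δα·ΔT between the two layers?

0.0202

Δα = |82.5 − 4.37|×10⁻⁶/K = 78.1×10⁻⁶/K.
Mismatch strain = Δα·ΔT = 78.1×10⁻⁶ × 259.0 = 0.0202.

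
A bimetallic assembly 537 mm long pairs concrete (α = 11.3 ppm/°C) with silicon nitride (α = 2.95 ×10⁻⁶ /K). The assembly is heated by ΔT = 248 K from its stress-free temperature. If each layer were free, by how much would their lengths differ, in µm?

1110 µm

Δα = |11.3 − 2.95|×10⁻⁶/K = 8.35×10⁻⁶/K.
ΔL_mismatch = Δα·L·ΔT = 8.35×10⁻⁶ × 537.0 mm × 248.0 K = 1110 µm.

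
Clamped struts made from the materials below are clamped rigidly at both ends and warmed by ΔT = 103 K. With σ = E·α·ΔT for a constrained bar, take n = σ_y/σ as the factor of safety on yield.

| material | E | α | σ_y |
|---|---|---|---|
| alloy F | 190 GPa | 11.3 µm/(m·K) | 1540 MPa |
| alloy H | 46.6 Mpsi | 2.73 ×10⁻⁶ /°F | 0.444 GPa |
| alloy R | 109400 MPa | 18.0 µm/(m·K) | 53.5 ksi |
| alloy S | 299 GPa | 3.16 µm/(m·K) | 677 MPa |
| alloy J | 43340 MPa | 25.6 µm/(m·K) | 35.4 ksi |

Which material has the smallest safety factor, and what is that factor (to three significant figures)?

alloy R, n = 1.82

With everything in SI (GPa, ×10⁻⁶/K, MPa):
  alloy F: E = 190.0, α = 11.3, σ_y = 1540 → σ = 221 MPa, n = 6.96
  alloy H: E = 321.3, α = 4.91, σ_y = 444.0 → σ = 163 MPa, n = 2.73
  alloy R: E = 109.4, α = 18.0, σ_y = 368.9 → σ = 203 MPa, n = 1.82
  alloy S: E = 299.0, α = 3.16, σ_y = 677.0 → σ = 97.3 MPa, n = 6.96
  alloy J: E = 43.34, α = 25.6, σ_y = 244.1 → σ = 114 MPa, n = 2.14
Alloy R has the lowest safety factor, n = 1.82.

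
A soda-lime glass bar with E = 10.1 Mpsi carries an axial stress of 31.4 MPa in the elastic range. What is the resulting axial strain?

E = 10.1 Mpsi = 69.64 GPa = 69640 MPa.
ε = σ/E = 31.4 / 69640 = 4.51×10⁻⁴.

4.51×10⁻⁴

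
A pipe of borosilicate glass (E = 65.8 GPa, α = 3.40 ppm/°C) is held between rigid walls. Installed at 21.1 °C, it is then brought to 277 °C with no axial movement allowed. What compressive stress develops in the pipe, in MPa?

ΔT = 255.9 K. Constrained thermal stress σ = E·α·ΔT = 65.80×10³ MPa × 3.40×10⁻⁶ × 255.9 = 57.2 MPa (compressive).

57.2 MPa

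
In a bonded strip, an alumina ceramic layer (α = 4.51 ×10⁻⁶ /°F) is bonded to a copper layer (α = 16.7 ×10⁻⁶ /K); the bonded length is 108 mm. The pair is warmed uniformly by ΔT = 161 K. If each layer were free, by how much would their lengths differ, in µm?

149 µm

alumina ceramic: α = 4.51×10⁻⁶/°F × 9/5 = 8.12×10⁻⁶/K.
Δα = |8.12 − 16.7|×10⁻⁶/K = 8.58×10⁻⁶/K.
ΔL_mismatch = Δα·L·ΔT = 8.58×10⁻⁶ × 108.0 mm × 161.0 K = 149 µm.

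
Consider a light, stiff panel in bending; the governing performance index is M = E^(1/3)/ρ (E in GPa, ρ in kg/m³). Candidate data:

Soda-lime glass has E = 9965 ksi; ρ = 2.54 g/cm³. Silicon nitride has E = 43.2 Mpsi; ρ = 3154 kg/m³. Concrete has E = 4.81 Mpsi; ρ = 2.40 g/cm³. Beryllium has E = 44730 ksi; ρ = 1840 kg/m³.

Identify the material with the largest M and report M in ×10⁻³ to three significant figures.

beryllium, M = 3.67×10⁻³

After converting to SI:
  soda-lime glass: E = 68.71 GPa, ρ = 2540 kg/m³
  silicon nitride: E = 297.9 GPa, ρ = 3154 kg/m³
  concrete: E = 33.16 GPa, ρ = 2400 kg/m³
  beryllium: E = 308.4 GPa, ρ = 1840 kg/m³
  beryllium: M = 3.67×10⁻³
  silicon nitride: M = 2.12×10⁻³
  soda-lime glass: M = 1.61×10⁻³
  concrete: M = 1.34×10⁻³
Beryllium ranks first.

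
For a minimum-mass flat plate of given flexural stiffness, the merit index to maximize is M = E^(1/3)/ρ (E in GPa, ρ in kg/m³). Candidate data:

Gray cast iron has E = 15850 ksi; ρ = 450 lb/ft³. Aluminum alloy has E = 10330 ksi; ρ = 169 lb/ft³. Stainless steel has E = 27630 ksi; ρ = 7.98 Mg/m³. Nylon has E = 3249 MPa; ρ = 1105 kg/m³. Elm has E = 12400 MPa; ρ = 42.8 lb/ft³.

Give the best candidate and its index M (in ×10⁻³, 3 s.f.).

elm, M = 3.38×10⁻³

Convert each candidate to consistent units, then evaluate M:
  gray cast iron: E = 109.3 GPa, ρ = 7208 kg/m³
  aluminum alloy: E = 71.22 GPa, ρ = 2707 kg/m³
  stainless steel: E = 190.5 GPa, ρ = 7980 kg/m³
  nylon: E = 3.249 GPa, ρ = 1105 kg/m³
  elm: E = 12.40 GPa, ρ = 685.6 kg/m³
  elm: M = 3.38×10⁻³
  aluminum alloy: M = 1.53×10⁻³
  nylon: M = 1.34×10⁻³
  stainless steel: M = 0.721×10⁻³
  gray cast iron: M = 0.663×10⁻³
Highest index: elm.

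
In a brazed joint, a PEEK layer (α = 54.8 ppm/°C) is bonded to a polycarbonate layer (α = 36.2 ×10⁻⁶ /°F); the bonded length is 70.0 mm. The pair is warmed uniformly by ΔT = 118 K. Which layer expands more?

polycarbonate: α = 36.2×10⁻⁶/°F × 9/5 = 65.2×10⁻⁶/K.
α(PEEK) = 54.8×10⁻⁶/K vs α(polycarbonate) = 65.2×10⁻⁶/K.
Higher α expands more for the same ΔT: polycarbonate.

polycarbonate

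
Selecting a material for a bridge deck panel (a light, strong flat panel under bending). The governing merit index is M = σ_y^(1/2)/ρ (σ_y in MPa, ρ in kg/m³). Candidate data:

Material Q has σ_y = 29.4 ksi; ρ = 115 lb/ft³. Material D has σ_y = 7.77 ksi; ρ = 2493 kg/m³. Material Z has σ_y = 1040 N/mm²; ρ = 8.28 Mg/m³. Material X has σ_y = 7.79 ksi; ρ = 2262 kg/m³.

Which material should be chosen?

Convert each candidate to consistent units, then evaluate M:
  material Q: σ_y = 202.7 MPa, ρ = 1842 kg/m³
  material D: σ_y = 53.57 MPa, ρ = 2493 kg/m³
  material Z: σ_y = 1040 MPa, ρ = 8280 kg/m³
  material X: σ_y = 53.71 MPa, ρ = 2262 kg/m³
  material Q: M = 7.73×10⁻³
  material Z: M = 3.89×10⁻³
  material X: M = 3.24×10⁻³
  material D: M = 2.94×10⁻³
Material Q ranks first.

material Q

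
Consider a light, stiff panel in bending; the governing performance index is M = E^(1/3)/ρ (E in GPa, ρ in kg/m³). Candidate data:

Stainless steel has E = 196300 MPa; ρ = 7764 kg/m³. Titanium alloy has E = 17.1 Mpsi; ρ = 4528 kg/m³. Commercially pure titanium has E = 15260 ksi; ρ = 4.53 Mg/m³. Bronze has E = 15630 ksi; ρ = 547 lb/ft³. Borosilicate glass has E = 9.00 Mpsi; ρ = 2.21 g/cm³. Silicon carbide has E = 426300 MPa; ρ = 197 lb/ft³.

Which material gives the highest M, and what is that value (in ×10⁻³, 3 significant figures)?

Convert each candidate to consistent units, then evaluate M:
  stainless steel: E = 196.3 GPa, ρ = 7764 kg/m³
  titanium alloy: E = 117.9 GPa, ρ = 4528 kg/m³
  commercially pure titanium: E = 105.2 GPa, ρ = 4530 kg/m³
  bronze: E = 107.8 GPa, ρ = 8762 kg/m³
  borosilicate glass: E = 62.05 GPa, ρ = 2210 kg/m³
  silicon carbide: E = 426.3 GPa, ρ = 3156 kg/m³
  silicon carbide: M = 2.38×10⁻³
  borosilicate glass: M = 1.79×10⁻³
  titanium alloy: M = 1.08×10⁻³
  commercially pure titanium: M = 1.04×10⁻³
  stainless steel: M = 0.749×10⁻³
  bronze: M = 0.543×10⁻³
Silicon carbide ranks first.

silicon carbide, M = 2.38×10⁻³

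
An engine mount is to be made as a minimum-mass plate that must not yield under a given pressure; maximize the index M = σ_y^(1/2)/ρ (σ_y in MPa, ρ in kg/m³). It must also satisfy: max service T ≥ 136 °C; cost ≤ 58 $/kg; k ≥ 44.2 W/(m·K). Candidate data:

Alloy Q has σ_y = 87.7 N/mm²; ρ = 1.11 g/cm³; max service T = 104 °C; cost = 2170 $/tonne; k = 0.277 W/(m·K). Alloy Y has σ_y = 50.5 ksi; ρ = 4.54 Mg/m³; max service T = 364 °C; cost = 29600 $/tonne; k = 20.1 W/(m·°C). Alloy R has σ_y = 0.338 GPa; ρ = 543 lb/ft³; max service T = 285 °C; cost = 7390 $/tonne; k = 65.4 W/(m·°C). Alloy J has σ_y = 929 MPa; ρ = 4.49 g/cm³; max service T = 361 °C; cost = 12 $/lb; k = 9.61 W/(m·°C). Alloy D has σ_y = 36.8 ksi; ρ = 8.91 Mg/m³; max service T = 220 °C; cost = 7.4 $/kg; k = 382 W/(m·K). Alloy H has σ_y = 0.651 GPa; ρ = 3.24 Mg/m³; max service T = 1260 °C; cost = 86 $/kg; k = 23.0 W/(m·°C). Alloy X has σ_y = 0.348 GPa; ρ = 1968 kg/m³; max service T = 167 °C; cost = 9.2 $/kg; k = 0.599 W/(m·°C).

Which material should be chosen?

alloy R

Screen on constraints: max service T ≥ 136 °C; cost ≤ 58 $/kg; k ≥ 44.2 W/(m·K). Survivors: alloy R, alloy D.
After converting to SI:
  alloy R: σ_y = 338.0 MPa, ρ = 8698 kg/m³
  alloy D: σ_y = 253.7 MPa, ρ = 8910 kg/m³
  alloy R: M = 2.11×10⁻³
  alloy D: M = 1.79×10⁻³
The maximum is for alloy R.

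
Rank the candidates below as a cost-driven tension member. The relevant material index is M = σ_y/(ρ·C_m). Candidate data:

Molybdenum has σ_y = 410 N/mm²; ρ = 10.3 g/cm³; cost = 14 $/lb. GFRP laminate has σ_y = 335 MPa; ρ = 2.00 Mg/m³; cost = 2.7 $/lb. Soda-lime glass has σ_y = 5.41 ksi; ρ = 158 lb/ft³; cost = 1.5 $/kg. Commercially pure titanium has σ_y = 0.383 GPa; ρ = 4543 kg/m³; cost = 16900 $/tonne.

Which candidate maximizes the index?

In SI units:
  molybdenum: σ_y = 410.0 MPa, ρ = 10300 kg/m³, cost = 30.86 $/kg
  GFRP laminate: σ_y = 335.0 MPa, ρ = 2000 kg/m³, cost = 5.952 $/kg
  soda-lime glass: σ_y = 37.30 MPa, ρ = 2531 kg/m³, cost = 1.500 $/kg
  commercially pure titanium: σ_y = 383.0 MPa, ρ = 4543 kg/m³, cost = 16.90 $/kg
  GFRP laminate: M = 28.1 kN·m per $
  soda-lime glass: M = 9.83 kN·m per $
  commercially pure titanium: M = 4.99 kN·m per $
  molybdenum: M = 1.29 kN·m per $
GFRP laminate ranks first.

GFRP laminate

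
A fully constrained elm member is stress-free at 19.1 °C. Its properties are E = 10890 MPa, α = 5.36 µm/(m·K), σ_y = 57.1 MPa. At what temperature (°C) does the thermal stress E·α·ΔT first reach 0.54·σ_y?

547 °C

E = 10890 MPa = 10.89 GPa.
E·α·ΔT = 30.83 MPa ⇒ ΔT = 30.83 / (10.89×10³ × 5.36×10⁻⁶) = 528.2 K.
T = 19.1 + 528.2 = 547.3 °C.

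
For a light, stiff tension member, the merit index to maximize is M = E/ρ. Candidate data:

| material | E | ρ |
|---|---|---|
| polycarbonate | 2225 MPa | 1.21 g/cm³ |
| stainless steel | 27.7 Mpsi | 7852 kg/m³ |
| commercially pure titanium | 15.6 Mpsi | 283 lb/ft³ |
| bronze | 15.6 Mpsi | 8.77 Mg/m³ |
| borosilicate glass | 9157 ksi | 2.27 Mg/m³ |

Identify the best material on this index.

Convert each candidate to consistent units, then evaluate M:
  polycarbonate: E = 2.225 GPa, ρ = 1210 kg/m³
  stainless steel: E = 191.0 GPa, ρ = 7852 kg/m³
  commercially pure titanium: E = 107.6 GPa, ρ = 4533 kg/m³
  bronze: E = 107.6 GPa, ρ = 8770 kg/m³
  borosilicate glass: E = 63.14 GPa, ρ = 2270 kg/m³
  borosilicate glass: M = 27.8 MN·m/kg
  stainless steel: M = 24.3 MN·m/kg
  commercially pure titanium: M = 23.7 MN·m/kg
  bronze: M = 12.3 MN·m/kg
  polycarbonate: M = 1.84 MN·m/kg
Highest index: borosilicate glass.

borosilicate glass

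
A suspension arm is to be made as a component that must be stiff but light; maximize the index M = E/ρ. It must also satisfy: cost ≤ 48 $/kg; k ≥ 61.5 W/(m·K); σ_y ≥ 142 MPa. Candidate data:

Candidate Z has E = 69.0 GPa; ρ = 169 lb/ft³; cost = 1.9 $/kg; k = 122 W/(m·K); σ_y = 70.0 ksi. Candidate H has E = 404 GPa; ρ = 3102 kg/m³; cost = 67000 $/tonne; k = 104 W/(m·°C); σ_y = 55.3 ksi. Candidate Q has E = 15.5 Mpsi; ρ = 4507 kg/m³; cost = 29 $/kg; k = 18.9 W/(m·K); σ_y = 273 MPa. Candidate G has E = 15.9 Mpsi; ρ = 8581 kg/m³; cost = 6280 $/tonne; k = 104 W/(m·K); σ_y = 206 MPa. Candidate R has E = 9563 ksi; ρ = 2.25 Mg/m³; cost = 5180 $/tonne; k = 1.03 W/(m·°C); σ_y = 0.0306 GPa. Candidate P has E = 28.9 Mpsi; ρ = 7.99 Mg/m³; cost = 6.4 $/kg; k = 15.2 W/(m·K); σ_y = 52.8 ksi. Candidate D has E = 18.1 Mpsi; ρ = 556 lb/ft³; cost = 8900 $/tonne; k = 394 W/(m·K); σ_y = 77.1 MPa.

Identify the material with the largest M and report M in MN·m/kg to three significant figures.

candidate Z, M = 25.5 MN·m/kg

Screen on constraints: cost ≤ 48 $/kg; k ≥ 61.5 W/(m·K); σ_y ≥ 142 MPa. Survivors: candidate Z, candidate G.
Convert each candidate to consistent units, then evaluate M:
  candidate Z: E = 69.00 GPa, ρ = 2707 kg/m³
  candidate G: E = 109.6 GPa, ρ = 8581 kg/m³
  candidate Z: M = 25.5 MN·m/kg
  candidate G: M = 12.8 MN·m/kg
Candidate Z ranks first.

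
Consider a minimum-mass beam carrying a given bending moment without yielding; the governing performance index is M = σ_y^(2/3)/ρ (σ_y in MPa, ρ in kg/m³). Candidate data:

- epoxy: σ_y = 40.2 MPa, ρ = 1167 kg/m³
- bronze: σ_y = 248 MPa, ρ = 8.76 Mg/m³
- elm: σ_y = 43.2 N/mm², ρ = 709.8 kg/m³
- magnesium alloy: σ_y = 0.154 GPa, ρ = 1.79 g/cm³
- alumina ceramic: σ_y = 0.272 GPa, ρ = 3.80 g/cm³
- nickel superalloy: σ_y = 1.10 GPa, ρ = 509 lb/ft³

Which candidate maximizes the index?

Normalizing units and computing the index:
  epoxy: σ_y = 40.20 MPa, ρ = 1167 kg/m³
  bronze: σ_y = 248.0 MPa, ρ = 8760 kg/m³
  elm: σ_y = 43.20 MPa, ρ = 709.8 kg/m³
  magnesium alloy: σ_y = 154.0 MPa, ρ = 1790 kg/m³
  alumina ceramic: σ_y = 272.0 MPa, ρ = 3800 kg/m³
  nickel superalloy: σ_y = 1100 MPa, ρ = 8153 kg/m³
  elm: M = 17.3×10⁻³
  magnesium alloy: M = 16.1×10⁻³
  nickel superalloy: M = 13.1×10⁻³
  alumina ceramic: M = 11.0×10⁻³
  epoxy: M = 10.1×10⁻³
  bronze: M = 4.51×10⁻³
Elm ranks first.

elm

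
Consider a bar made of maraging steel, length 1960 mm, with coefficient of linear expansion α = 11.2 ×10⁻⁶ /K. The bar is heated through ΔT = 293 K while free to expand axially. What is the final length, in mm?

1966.4 mm

ΔL = α·L₀·ΔT = 11.2×10⁻⁶ × 1960 mm × 293.0 K = 6.43 mm.
L = L₀ + ΔL = 1960 + 6.43 = 1966.4 mm.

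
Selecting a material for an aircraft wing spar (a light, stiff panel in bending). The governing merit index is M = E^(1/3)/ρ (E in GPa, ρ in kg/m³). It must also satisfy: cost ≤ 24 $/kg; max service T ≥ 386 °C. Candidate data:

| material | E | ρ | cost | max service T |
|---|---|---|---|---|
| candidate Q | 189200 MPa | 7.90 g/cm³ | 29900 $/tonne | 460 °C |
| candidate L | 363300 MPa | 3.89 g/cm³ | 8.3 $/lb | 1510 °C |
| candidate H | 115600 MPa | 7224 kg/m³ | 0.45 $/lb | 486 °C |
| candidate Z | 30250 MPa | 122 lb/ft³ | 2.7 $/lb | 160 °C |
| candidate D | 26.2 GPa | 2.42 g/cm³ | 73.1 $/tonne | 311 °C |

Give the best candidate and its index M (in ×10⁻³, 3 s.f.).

candidate L, M = 1.83×10⁻³

Screen on constraints: cost ≤ 24 $/kg; max service T ≥ 386 °C. Survivors: candidate L, candidate H.
After converting to SI:
  candidate L: E = 363.3 GPa, ρ = 3890 kg/m³
  candidate H: E = 115.6 GPa, ρ = 7224 kg/m³
  candidate L: M = 1.83×10⁻³
  candidate H: M = 0.674×10⁻³
Highest index: candidate L.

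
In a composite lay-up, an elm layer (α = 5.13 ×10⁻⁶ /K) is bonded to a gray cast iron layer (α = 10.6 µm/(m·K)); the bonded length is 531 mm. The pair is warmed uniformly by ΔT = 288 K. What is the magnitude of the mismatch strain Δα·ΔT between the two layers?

1.58×10⁻³

Δα = |5.13 − 10.6|×10⁻⁶/K = 5.47×10⁻⁶/K.
Mismatch strain = Δα·ΔT = 5.47×10⁻⁶ × 288.0 = 1.58×10⁻³.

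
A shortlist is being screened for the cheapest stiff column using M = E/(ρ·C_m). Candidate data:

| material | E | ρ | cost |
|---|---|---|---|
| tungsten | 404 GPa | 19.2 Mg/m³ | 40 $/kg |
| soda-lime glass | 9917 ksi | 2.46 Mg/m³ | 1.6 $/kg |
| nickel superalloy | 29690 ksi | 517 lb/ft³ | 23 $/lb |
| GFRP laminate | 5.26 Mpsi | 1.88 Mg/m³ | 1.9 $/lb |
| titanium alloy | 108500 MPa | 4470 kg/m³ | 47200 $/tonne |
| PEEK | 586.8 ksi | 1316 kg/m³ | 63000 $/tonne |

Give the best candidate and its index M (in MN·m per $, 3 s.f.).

In SI units:
  tungsten: E = 404.0 GPa, ρ = 19200 kg/m³, cost = 40.00 $/kg
  soda-lime glass: E = 68.38 GPa, ρ = 2460 kg/m³, cost = 1.600 $/kg
  nickel superalloy: E = 204.7 GPa, ρ = 8282 kg/m³, cost = 50.71 $/kg
  GFRP laminate: E = 36.27 GPa, ρ = 1880 kg/m³, cost = 4.189 $/kg
  titanium alloy: E = 108.5 GPa, ρ = 4470 kg/m³, cost = 47.20 $/kg
  PEEK: E = 4.046 GPa, ρ = 1316 kg/m³, cost = 63.00 $/kg
  soda-lime glass: M = 17.4 MN·m per $
  GFRP laminate: M = 4.61 MN·m per $
  tungsten: M = 0.526 MN·m per $
  titanium alloy: M = 0.514 MN·m per $
  nickel superalloy: M = 0.487 MN·m per $
  PEEK: M = 0.0488 MN·m per $
Soda-lime glass ranks first.

soda-lime glass, M = 17.4 MN·m per $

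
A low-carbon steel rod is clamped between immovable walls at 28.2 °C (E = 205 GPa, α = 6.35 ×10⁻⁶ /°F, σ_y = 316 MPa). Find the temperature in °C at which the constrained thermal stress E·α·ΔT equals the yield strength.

α = 6.35×10⁻⁶/°F × 9/5 = 11.4×10⁻⁶/K.
E·α·ΔT = 316.0 MPa ⇒ ΔT = 316.0 / (205.0×10³ × 11.4×10⁻⁶) = 134.9 K.
T = 28.2 + 134.9 = 163.1 °C.

163 °C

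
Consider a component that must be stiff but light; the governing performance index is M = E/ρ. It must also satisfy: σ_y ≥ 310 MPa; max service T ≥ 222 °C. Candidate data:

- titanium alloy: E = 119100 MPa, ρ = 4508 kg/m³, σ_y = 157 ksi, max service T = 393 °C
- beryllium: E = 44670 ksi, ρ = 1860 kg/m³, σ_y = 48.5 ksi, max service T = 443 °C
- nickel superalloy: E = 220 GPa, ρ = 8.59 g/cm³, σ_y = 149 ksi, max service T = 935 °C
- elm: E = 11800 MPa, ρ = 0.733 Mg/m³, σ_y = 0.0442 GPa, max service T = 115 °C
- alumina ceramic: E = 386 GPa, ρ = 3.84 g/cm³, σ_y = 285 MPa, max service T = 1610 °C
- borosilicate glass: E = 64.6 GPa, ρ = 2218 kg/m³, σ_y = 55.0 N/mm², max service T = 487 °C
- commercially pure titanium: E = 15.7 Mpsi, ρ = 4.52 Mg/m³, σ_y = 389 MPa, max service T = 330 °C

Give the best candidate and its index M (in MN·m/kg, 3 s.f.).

beryllium, M = 166 MN·m/kg

Screen on constraints: σ_y ≥ 310 MPa; max service T ≥ 222 °C. Survivors: titanium alloy, beryllium, nickel superalloy, commercially pure titanium.
Normalizing units and computing the index:
  titanium alloy: E = 119.1 GPa, ρ = 4508 kg/m³
  beryllium: E = 308.0 GPa, ρ = 1860 kg/m³
  nickel superalloy: E = 220.0 GPa, ρ = 8590 kg/m³
  commercially pure titanium: E = 108.2 GPa, ρ = 4520 kg/m³
  beryllium: M = 166 MN·m/kg
  titanium alloy: M = 26.4 MN·m/kg
  nickel superalloy: M = 25.6 MN·m/kg
  commercially pure titanium: M = 23.9 MN·m/kg
The maximum is for beryllium.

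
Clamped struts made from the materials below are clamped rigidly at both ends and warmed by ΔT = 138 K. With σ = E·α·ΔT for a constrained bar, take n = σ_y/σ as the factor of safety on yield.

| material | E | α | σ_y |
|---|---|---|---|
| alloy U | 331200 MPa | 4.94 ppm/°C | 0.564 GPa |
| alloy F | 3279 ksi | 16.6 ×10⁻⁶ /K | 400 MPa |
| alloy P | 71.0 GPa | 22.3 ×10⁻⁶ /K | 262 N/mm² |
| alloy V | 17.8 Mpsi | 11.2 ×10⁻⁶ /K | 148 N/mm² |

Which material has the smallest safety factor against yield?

alloy V

Per material, after unit conversion:
  alloy U: E = 331.2, α = 4.94, σ_y = 564.0 → σ = 226 MPa, n = 2.50
  alloy F: E = 22.61, α = 16.6, σ_y = 400.0 → σ = 51.8 MPa, n = 7.72
  alloy P: E = 71.00, α = 22.3, σ_y = 262.0 → σ = 218 MPa, n = 1.20
  alloy V: E = 122.7, α = 11.2, σ_y = 148.0 → σ = 190 MPa, n = 0.780
Alloy V has the lowest safety factor, n = 0.780.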